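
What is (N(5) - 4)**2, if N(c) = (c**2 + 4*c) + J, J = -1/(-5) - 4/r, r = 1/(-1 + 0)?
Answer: 51076/25 ≈ 2043.0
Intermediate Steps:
r = -1 (r = 1/(-1) = -1)
J = 21/5 (J = -1/(-5) - 4/(-1) = -1*(-1/5) - 4*(-1) = 1/5 + 4 = 21/5 ≈ 4.2000)
N(c) = 21/5 + c**2 + 4*c (N(c) = (c**2 + 4*c) + 21/5 = 21/5 + c**2 + 4*c)
(N(5) - 4)**2 = ((21/5 + 5**2 + 4*5) - 4)**2 = ((21/5 + 25 + 20) - 4)**2 = (246/5 - 4)**2 = (226/5)**2 = 51076/25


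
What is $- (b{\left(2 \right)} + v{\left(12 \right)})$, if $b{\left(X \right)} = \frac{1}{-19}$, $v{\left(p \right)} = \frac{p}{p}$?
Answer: $- \frac{18}{19} \approx -0.94737$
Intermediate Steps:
$v{\left(p \right)} = 1$
$b{\left(X \right)} = - \frac{1}{19}$
$- (b{\left(2 \right)} + v{\left(12 \right)}) = - (- \frac{1}{19} + 1) = \left(-1\right) \frac{18}{19} = - \frac{18}{19}$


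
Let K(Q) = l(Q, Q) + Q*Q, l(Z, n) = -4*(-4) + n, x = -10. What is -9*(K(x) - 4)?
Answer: -918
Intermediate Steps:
l(Z, n) = 16 + n
K(Q) = 16 + Q + Q² (K(Q) = (16 + Q) + Q*Q = (16 + Q) + Q² = 16 + Q + Q²)
-9*(K(x) - 4) = -9*((16 - 10 + (-10)²) - 4) = -9*((16 - 10 + 100) - 4) = -9*(106 - 4) = -9*102 = -918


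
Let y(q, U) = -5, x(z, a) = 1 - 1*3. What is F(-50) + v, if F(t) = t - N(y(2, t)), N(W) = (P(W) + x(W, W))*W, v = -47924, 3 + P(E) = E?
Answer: -48024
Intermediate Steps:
x(z, a) = -2 (x(z, a) = 1 - 3 = -2)
P(E) = -3 + E
N(W) = W*(-5 + W) (N(W) = ((-3 + W) - 2)*W = (-5 + W)*W = W*(-5 + W))
F(t) = -50 + t (F(t) = t - (-5)*(-5 - 5) = t - (-5)*(-10) = t - 1*50 = t - 50 = -50 + t)
F(-50) + v = (-50 - 50) - 47924 = -100 - 47924 = -48024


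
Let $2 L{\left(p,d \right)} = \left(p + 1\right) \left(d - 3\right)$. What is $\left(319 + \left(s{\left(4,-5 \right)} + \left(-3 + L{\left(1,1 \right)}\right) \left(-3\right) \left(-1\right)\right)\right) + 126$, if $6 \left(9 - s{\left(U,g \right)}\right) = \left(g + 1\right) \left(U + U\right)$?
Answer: $\frac{1333}{3} \approx 444.33$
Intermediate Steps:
$L{\left(p,d \right)} = \frac{\left(1 + p\right) \left(-3 + d\right)}{2}$ ($L{\left(p,d \right)} = \frac{\left(p + 1\right) \left(d - 3\right)}{2} = \frac{\left(1 + p\right) \left(-3 + d\right)}{2}$)
$s{\left(U,g \right)} = 9 - \frac{U \left(1 + g\right)}{3}$ ($s{\left(U,g \right)} = 9 - \frac{\left(g + 1\right) \left(U + U\right)}{6} = 9 - \frac{\left(1 + g\right) 2 U}{6} = 9 - \frac{2 U \left(1 + g\right)}{6} = 9 - \frac{U \left(1 + g\right)}{3}$)
$\left(319 + \left(s{\left(4,-5 \right)} + \left(-3 + L{\left(1,1 \right)}\right) \left(-3\right) \left(-1\right)\right)\right) + 126 = \left(319 + \left(\left(9 - \frac{4}{3} - \frac{4}{3} \left(-5\right)\right) + \left(-3 + \left(- \frac{3}{2} + \frac{1}{2} \cdot 1 - \frac{3}{2} + \frac{1}{2} \cdot 1 \cdot 1\right)\right) \left(-3\right) \left(-1\right)\right)\right) + 126 = \left(319 + \left(\left(9 - \frac{4}{3} + \frac{20}{3}\right) + \left(-3 + \left(- \frac{3}{2} + \frac{1}{2} - \frac{3}{2} + \frac{1}{2}\right)\right) \left(-3\right) \left(-1\right)\right)\right) + 126 = \left(319 + \left(\frac{43}{3} + \left(-3 - 2\right) \left(-3\right) \left(-1\right)\right)\right) + 126 = \left(319 + \left(\frac{43}{3} + \left(-5\right) \left(-3\right) \left(-1\right)\right)\right) + 126 = \left(319 + \left(\frac{43}{3} + 15 \left(-1\right)\right)\right) + 126 = \left(319 + \left(\frac{43}{3} - 15\right)\right) + 126 = \left(319 - \frac{2}{3}\right) + 126 = \frac{955}{3} + 126 = \frac{1333}{3}$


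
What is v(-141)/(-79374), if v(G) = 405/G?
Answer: 45/1243526 ≈ 3.6187e-5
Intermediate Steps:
v(-141)/(-79374) = (405/(-141))/(-79374) = (405*(-1/141))*(-1/79374) = -135/47*(-1/79374) = 45/1243526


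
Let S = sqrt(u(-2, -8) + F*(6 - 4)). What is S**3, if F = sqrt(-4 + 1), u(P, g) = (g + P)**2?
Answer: 2*sqrt(2)*(50 + I*sqrt(3))**(3/2) ≈ 999.55 + 51.964*I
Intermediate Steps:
u(P, g) = (P + g)**2
F = I*sqrt(3) (F = sqrt(-3) = I*sqrt(3) ≈ 1.732*I)
S = sqrt(100 + 2*I*sqrt(3)) (S = sqrt((-2 - 8)**2 + (I*sqrt(3))*(6 - 4)) = sqrt((-10)**2 + (I*sqrt(3))*2) = sqrt(100 + 2*I*sqrt(3)) ≈ 10.001 + 0.1732*I)
S**3 = (sqrt(100 + 2*I*sqrt(3)))**3 = (100 + 2*I*sqrt(3))**(3/2)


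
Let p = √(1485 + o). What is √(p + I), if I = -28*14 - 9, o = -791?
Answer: √(-401 + √694) ≈ 19.356*I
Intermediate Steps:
I = -401 (I = -392 - 9 = -401)
p = √694 (p = √(1485 - 791) = √694 ≈ 26.344)
√(p + I) = √(√694 - 401) = √(-401 + √694)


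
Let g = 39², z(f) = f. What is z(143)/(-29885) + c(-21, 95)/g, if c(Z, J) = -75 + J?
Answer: 380197/45455085 ≈ 0.0083642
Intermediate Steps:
g = 1521
z(143)/(-29885) + c(-21, 95)/g = 143/(-29885) + (-75 + 95)/1521 = 143*(-1/29885) + 20*(1/1521) = -143/29885 + 20/1521 = 380197/45455085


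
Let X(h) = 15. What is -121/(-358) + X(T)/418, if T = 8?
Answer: 13987/37411 ≈ 0.37387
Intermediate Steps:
-121/(-358) + X(T)/418 = -121/(-358) + 15/418 = -121*(-1/358) + 15*(1/418) = 121/358 + 15/418 = 13987/37411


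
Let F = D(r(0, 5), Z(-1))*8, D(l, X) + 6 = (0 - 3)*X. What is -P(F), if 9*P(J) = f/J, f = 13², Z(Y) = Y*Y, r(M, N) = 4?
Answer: 169/648 ≈ 0.26080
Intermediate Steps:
Z(Y) = Y²
D(l, X) = -6 - 3*X (D(l, X) = -6 + (0 - 3)*X = -6 - 3*X)
f = 169
F = -72 (F = (-6 - 3*(-1)²)*8 = (-6 - 3*1)*8 = (-6 - 3)*8 = -9*8 = -72)
P(J) = 169/(9*J) (P(J) = (169/J)/9 = 169/(9*J))
-P(F) = -169/(9*(-72)) = -169*(-1)/(9*72) = -1*(-169/648) = 169/648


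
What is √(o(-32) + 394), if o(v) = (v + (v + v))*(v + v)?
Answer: √6538 ≈ 80.858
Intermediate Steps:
o(v) = 6*v² (o(v) = (v + 2*v)*(2*v) = (3*v)*(2*v) = 6*v²)
√(o(-32) + 394) = √(6*(-32)² + 394) = √(6*1024 + 394) = √(6144 + 394) = √6538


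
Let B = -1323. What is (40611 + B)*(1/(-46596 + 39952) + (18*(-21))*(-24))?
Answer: 592014832674/1661 ≈ 3.5642e+8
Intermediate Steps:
(40611 + B)*(1/(-46596 + 39952) + (18*(-21))*(-24)) = (40611 - 1323)*(1/(-46596 + 39952) + (18*(-21))*(-24)) = 39288*(1/(-6644) - 378*(-24)) = 39288*(-1/6644 + 9072) = 39288*(60274367/6644) = 592014832674/1661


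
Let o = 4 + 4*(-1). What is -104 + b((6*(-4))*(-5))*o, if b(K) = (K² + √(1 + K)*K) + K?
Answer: -104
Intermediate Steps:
o = 0 (o = 4 - 4 = 0)
b(K) = K + K² + K*√(1 + K) (b(K) = (K² + K*√(1 + K)) + K = K + K² + K*√(1 + K))
-104 + b((6*(-4))*(-5))*o = -104 + (((6*(-4))*(-5))*(1 + (6*(-4))*(-5) + √(1 + (6*(-4))*(-5))))*0 = -104 + ((-24*(-5))*(1 - 24*(-5) + √(1 - 24*(-5))))*0 = -104 + (120*(1 + 120 + √(1 + 120)))*0 = -104 + (120*(1 + 120 + √121))*0 = -104 + (120*(1 + 120 + 11))*0 = -104 + (120*132)*0 = -104 + 15840*0 = -104 + 0 = -104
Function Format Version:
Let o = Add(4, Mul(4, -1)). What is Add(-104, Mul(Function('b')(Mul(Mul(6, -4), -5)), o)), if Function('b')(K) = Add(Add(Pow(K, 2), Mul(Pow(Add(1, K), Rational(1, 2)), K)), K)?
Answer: -104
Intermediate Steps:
o = 0 (o = Add(4, -4) = 0)
Function('b')(K) = Add(K, Pow(K, 2), Mul(K, Pow(Add(1, K), Rational(1, 2)))) (Function('b')(K) = Add(Add(Pow(K, 2), Mul(K, Pow(Add(1, K), Rational(1, 2)))), K) = Add(K, Pow(K, 2), Mul(K, Pow(Add(1, K), Rational(1, 2)))))
Add(-104, Mul(Function('b')(Mul(Mul(6, -4), -5)), o)) = Add(-104, Mul(Mul(Mul(Mul(6, -4), -5), Add(1, Mul(Mul(6, -4), -5), Pow(Add(1, Mul(Mul(6, -4), -5)), Rational(1, 2)))), 0)) = Add(-104, Mul(Mul(Mul(-24, -5), Add(1, Mul(-24, -5), Pow(Add(1, Mul(-24, -5)), Rational(1, 2)))), 0)) = Add(-104, Mul(Mul(120, Add(1, 120, Pow(Add(1, 120), Rational(1, 2)))), 0)) = Add(-104, Mul(Mul(120, Add(1, 120, Pow(121, Rational(1, 2)))), 0)) = Add(-104, Mul(Mul(120, Add(1, 120, 11)), 0)) = Add(-104, Mul(Mul(120, 132), 0)) = Add(-104, Mul(15840, 0)) = Add(-104, 0) = -104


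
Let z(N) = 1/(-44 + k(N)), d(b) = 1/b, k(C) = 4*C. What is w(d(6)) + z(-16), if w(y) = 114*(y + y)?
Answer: 4103/108 ≈ 37.991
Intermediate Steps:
w(y) = 228*y (w(y) = 114*(2*y) = 228*y)
z(N) = 1/(-44 + 4*N)
w(d(6)) + z(-16) = 228/6 + 1/(4*(-11 - 16)) = 228*(⅙) + (¼)/(-27) = 38 + (¼)*(-1/27) = 38 - 1/108 = 4103/108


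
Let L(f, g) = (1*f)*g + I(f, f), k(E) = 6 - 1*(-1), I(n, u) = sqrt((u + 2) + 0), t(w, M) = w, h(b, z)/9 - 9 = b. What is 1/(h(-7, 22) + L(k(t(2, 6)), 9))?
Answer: 1/84 ≈ 0.011905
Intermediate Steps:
h(b, z) = 81 + 9*b
I(n, u) = sqrt(2 + u) (I(n, u) = sqrt((2 + u) + 0) = sqrt(2 + u))
k(E) = 7 (k(E) = 6 + 1 = 7)
L(f, g) = sqrt(2 + f) + f*g (L(f, g) = (1*f)*g + sqrt(2 + f) = f*g + sqrt(2 + f) = sqrt(2 + f) + f*g)
1/(h(-7, 22) + L(k(t(2, 6)), 9)) = 1/((81 + 9*(-7)) + (sqrt(2 + 7) + 7*9)) = 1/((81 - 63) + (sqrt(9) + 63)) = 1/(18 + (3 + 63)) = 1/(18 + 66) = 1/84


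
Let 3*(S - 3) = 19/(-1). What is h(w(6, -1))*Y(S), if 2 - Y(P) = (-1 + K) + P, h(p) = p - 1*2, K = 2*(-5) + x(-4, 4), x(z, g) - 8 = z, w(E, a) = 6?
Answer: 148/3 ≈ 49.333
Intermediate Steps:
x(z, g) = 8 + z
K = -6 (K = 2*(-5) + (8 - 4) = -10 + 4 = -6)
h(p) = -2 + p (h(p) = p - 2 = -2 + p)
S = -10/3 (S = 3 + (19/(-1))/3 = 3 + (19*(-1))/3 = 3 + (1/3)*(-19) = 3 - 19/3 = -10/3 ≈ -3.3333)
Y(P) = 9 - P (Y(P) = 2 - ((-1 - 6) + P) = 2 - (-7 + P) = 2 + (7 - P) = 9 - P)
h(w(6, -1))*Y(S) = (-2 + 6)*(9 - 1*(-10/3)) = 4*(9 + 10/3) = 4*(37/3) = 148/3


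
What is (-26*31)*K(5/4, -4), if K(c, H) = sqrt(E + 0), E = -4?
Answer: -1612*I ≈ -1612.0*I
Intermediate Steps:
K(c, H) = 2*I (K(c, H) = sqrt(-4 + 0) = sqrt(-4) = 2*I)
(-26*31)*K(5/4, -4) = (-26*31)*(2*I) = -1612*I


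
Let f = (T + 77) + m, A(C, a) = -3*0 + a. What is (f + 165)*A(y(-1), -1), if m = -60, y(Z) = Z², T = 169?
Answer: -351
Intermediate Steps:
A(C, a) = a (A(C, a) = 0 + a = a)
f = 186 (f = (169 + 77) - 60 = 246 - 60 = 186)
(f + 165)*A(y(-1), -1) = (186 + 165)*(-1) = 351*(-1) = -351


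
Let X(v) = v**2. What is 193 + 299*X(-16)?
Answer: 76737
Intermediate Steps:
193 + 299*X(-16) = 193 + 299*(-16)**2 = 193 + 299*256 = 193 + 76544 = 76737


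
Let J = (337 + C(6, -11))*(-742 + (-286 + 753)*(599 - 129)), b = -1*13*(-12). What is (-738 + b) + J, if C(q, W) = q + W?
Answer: 72623754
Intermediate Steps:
b = 156 (b = -13*(-12) = 156)
C(q, W) = W + q
J = 72624336 (J = (337 + (-11 + 6))*(-742 + (-286 + 753)*(599 - 129)) = (337 - 5)*(-742 + 467*470) = 332*(-742 + 219490) = 332*218748 = 72624336)
(-738 + b) + J = (-738 + 156) + 72624336 = -582 + 72624336 = 72623754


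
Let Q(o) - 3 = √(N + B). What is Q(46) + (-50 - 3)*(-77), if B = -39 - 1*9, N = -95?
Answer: 4084 + I*√143 ≈ 4084.0 + 11.958*I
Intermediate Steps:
B = -48 (B = -39 - 9 = -48)
Q(o) = 3 + I*√143 (Q(o) = 3 + √(-95 - 48) = 3 + √(-143) = 3 + I*√143)
Q(46) + (-50 - 3)*(-77) = (3 + I*√143) + (-50 - 3)*(-77) = (3 + I*√143) - 53*(-77) = (3 + I*√143) + 4081 = 4084 + I*√143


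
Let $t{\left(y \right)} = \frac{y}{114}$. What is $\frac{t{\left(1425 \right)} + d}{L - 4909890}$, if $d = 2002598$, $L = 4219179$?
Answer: $- \frac{4005221}{1381422} \approx -2.8993$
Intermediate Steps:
$t{\left(y \right)} = \frac{y}{114}$ ($t{\left(y \right)} = y \frac{1}{114} = \frac{y}{114}$)
$\frac{t{\left(1425 \right)} + d}{L - 4909890} = \frac{\frac{1}{114} \cdot 1425 + 2002598}{4219179 - 4909890} = \frac{\frac{25}{2} + 2002598}{-690711} = \frac{4005221}{2} \left(- \frac{1}{690711}\right) = - \frac{4005221}{1381422}$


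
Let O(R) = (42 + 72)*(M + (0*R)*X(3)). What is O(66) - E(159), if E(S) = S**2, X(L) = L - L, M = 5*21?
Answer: -13311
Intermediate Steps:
M = 105
X(L) = 0
O(R) = 11970 (O(R) = (42 + 72)*(105 + (0*R)*0) = 114*(105 + 0*0) = 114*(105 + 0) = 114*105 = 11970)
O(66) - E(159) = 11970 - 1*159**2 = 11970 - 1*25281 = 11970 - 25281 = -13311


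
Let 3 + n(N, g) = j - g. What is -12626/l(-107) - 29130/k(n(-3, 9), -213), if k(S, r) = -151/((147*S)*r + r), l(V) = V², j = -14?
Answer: 2536768874612/16157 ≈ 1.5701e+8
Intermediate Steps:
n(N, g) = -17 - g (n(N, g) = -3 + (-14 - g) = -17 - g)
k(S, r) = -151/(r + 147*S*r) (k(S, r) = -151/(147*S*r + r) = -151/(r + 147*S*r))
-12626/l(-107) - 29130/k(n(-3, 9), -213) = -12626/((-107)²) - (6204690/151 + 912089430*(-17 - 1*9)/151) = -12626/11449 - (6204690/151 + 912089430*(-17 - 9)/151) = -12626*1/11449 - 29130/((-151*(-1/213)/(1 + 147*(-26)))) = -118/107 - 29130/((-151*(-1/213)/(1 - 3822))) = -118/107 - 29130/((-151*(-1/213)/(-3821))) = -118/107 - 29130/((-151*(-1/213)*(-1/3821))) = -118/107 - 29130/(-151/813873) = -118/107 - 29130*(-813873/151) = -118/107 + 23708120490/151 = 2536768874612/16157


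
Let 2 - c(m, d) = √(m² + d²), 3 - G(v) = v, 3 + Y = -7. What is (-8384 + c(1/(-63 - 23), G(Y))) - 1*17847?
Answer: -26229 - 85*√173/86 ≈ -26242.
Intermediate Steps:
Y = -10 (Y = -3 - 7 = -10)
G(v) = 3 - v
c(m, d) = 2 - √(d² + m²) (c(m, d) = 2 - √(m² + d²) = 2 - √(d² + m²))
(-8384 + c(1/(-63 - 23), G(Y))) - 1*17847 = (-8384 + (2 - √((3 - 1*(-10))² + (1/(-63 - 23))²))) - 1*17847 = (-8384 + (2 - √((3 + 10)² + (1/(-86))²))) - 17847 = (-8384 + (2 - √(13² + (-1/86)²))) - 17847 = (-8384 + (2 - √(169 + 1/7396))) - 17847 = (-8384 + (2 - √(1249925/7396))) - 17847 = (-8384 + (2 - 85*√173/86)) - 17847 = (-8382 - 85*√173/86) - 17847 = -26229 - 85*√173/86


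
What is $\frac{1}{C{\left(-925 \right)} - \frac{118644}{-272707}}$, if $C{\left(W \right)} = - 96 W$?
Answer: $\frac{272707}{24216500244} \approx 1.1261 \cdot 10^{-5}$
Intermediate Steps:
$\frac{1}{C{\left(-925 \right)} - \frac{118644}{-272707}} = \frac{1}{\left(-96\right) \left(-925\right) - \frac{118644}{-272707}} = \frac{1}{88800 - - \frac{118644}{272707}} = \frac{1}{88800 + \frac{118644}{272707}} = \frac{1}{\frac{24216500244}{272707}} = \frac{272707}{24216500244}$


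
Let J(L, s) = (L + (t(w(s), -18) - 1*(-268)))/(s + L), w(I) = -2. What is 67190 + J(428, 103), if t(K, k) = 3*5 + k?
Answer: 3964287/59 ≈ 67191.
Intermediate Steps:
t(K, k) = 15 + k
J(L, s) = (265 + L)/(L + s) (J(L, s) = (L + ((15 - 18) - 1*(-268)))/(s + L) = (L + (-3 + 268))/(L + s) = (L + 265)/(L + s) = (265 + L)/(L + s))
67190 + J(428, 103) = 67190 + (265 + 428)/(428 + 103) = 67190 + 693/531 = 67190 + (1/531)*693 = 67190 + 77/59 = 3964287/59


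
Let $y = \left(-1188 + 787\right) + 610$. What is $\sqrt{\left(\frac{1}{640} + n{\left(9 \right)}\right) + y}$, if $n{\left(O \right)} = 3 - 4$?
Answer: $\frac{\sqrt{1331210}}{80} \approx 14.422$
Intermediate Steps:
$n{\left(O \right)} = -1$ ($n{\left(O \right)} = 3 - 4 = -1$)
$y = 209$ ($y = -401 + 610 = 209$)
$\sqrt{\left(\frac{1}{640} + n{\left(9 \right)}\right) + y} = \sqrt{\left(\frac{1}{640} - 1\right) + 209} = \sqrt{- \frac{639}{640} + 209} = \sqrt{\frac{133121}{640}} = \frac{\sqrt{1331210}}{80}$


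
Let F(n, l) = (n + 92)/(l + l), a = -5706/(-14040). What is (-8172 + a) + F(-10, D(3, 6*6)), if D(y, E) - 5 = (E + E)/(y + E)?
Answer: -566856287/69420 ≈ -8165.6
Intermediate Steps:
D(y, E) = 5 + 2*E/(E + y) (D(y, E) = 5 + (E + E)/(y + E) = 5 + (2*E)/(E + y) = 5 + 2*E/(E + y))
a = 317/780 (a = -5706*(-1/14040) = 317/780 ≈ 0.40641)
F(n, l) = (92 + n)/(2*l) (F(n, l) = (92 + n)/((2*l)) = (92 + n)*(1/(2*l)) = (92 + n)/(2*l))
(-8172 + a) + F(-10, D(3, 6*6)) = (-8172 + 317/780) + (92 - 10)/(2*(((5*3 + 7*(6*6))/(6*6 + 3)))) = -6373843/780 + (1/2)*82/((15 + 7*36)/(36 + 3)) = -6373843/780 + (1/2)*82/((15 + 252)/39) = -6373843/780 + (1/2)*82/((1/39)*267) = -6373843/780 + (1/2)*82/(89/13) = -6373843/780 + (1/2)*(13/89)*82 = -6373843/780 + 533/89 = -566856287/69420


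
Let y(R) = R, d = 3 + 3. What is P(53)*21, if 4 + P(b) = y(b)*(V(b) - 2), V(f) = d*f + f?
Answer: 410613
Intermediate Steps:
d = 6
V(f) = 7*f (V(f) = 6*f + f = 7*f)
P(b) = -4 + b*(-2 + 7*b) (P(b) = -4 + b*(7*b - 2) = -4 + b*(-2 + 7*b))
P(53)*21 = (-4 - 2*53 + 7*53**2)*21 = (-4 - 106 + 7*2809)*21 = (-4 - 106 + 19663)*21 = 19553*21 = 410613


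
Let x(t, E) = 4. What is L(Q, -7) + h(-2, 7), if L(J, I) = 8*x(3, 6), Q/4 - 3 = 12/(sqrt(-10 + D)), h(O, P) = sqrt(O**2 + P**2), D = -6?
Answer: 32 + sqrt(53) ≈ 39.280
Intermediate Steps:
Q = 12 - 12*I (Q = 12 + 4*(12/(sqrt(-10 - 6))) = 12 + 4*(12/(sqrt(-16))) = 12 + 4*(12/((4*I))) = 12 + 4*(12*(-I/4)) = 12 + 4*(-3*I) = 12 - 12*I ≈ 12.0 - 12.0*I)
L(J, I) = 32 (L(J, I) = 8*4 = 32)
L(Q, -7) + h(-2, 7) = 32 + sqrt((-2)**2 + 7**2) = 32 + sqrt(4 + 49) = 32 + sqrt(53)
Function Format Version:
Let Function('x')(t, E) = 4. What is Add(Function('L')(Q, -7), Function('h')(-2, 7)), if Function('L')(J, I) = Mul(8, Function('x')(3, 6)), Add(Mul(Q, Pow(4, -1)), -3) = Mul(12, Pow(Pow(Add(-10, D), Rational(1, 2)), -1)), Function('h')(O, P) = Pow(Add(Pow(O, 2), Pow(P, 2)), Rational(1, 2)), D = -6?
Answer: Add(32, Pow(53, Rational(1, 2))) ≈ 39.280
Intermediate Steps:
Q = Add(12, Mul(-12, I)) (Q = Add(12, Mul(4, Mul(12, Pow(Pow(Add(-10, -6), Rational(1, 2)), -1)))) = Add(12, Mul(4, Mul(12, Pow(Pow(-16, Rational(1, 2)), -1)))) = Add(12, Mul(4, Mul(12, Pow(Mul(4, I), -1)))) = Add(12, Mul(4, Mul(12, Mul(Rational(-1, 4), I)))) = Add(12, Mul(4, Mul(-3, I))) = Add(12, Mul(-12, I)) ≈ Add(12.000, Mul(-12.000, I)))
Function('L')(J, I) = 32 (Function('L')(J, I) = Mul(8, 4) = 32)
Add(Function('L')(Q, -7), Function('h')(-2, 7)) = Add(32, Pow(Add(Pow(-2, 2), Pow(7, 2)), Rational(1, 2))) = Add(32, Pow(Add(4, 49), Rational(1, 2))) = Add(32, Pow(53, Rational(1, 2)))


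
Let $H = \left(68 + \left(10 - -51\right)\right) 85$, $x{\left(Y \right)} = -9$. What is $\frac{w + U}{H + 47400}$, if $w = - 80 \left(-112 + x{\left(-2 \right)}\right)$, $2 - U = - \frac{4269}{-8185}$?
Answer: $\frac{79242901}{477717525} \approx 0.16588$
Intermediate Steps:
$U = \frac{12101}{8185}$ ($U = 2 - - \frac{4269}{-8185} = 2 - \left(-4269\right) \left(- \frac{1}{8185}\right) = 2 - \frac{4269}{8185} = \frac{12101}{8185} \approx 1.4784$)
$w = 9680$ ($w = - 80 \left(-112 - 9\right) = \left(-80\right) \left(-121\right) = 9680$)
$H = 10965$ ($H = \left(68 + \left(10 + 51\right)\right) 85 = \left(68 + 61\right) 85 = 129 \cdot 85 = 10965$)
$\frac{w + U}{H + 47400} = \frac{9680 + \frac{12101}{8185}}{10965 + 47400} = \frac{79242901}{8185 \cdot 58365} = \frac{79242901}{8185} \cdot \frac{1}{58365} = \frac{79242901}{477717525}$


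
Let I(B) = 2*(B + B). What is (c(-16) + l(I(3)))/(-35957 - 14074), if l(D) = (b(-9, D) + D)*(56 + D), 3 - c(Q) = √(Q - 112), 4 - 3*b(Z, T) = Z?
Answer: -3341/150093 + 8*I*√2/50031 ≈ -0.02226 + 0.00022613*I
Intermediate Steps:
b(Z, T) = 4/3 - Z/3
I(B) = 4*B (I(B) = 2*(2*B) = 4*B)
c(Q) = 3 - √(-112 + Q) (c(Q) = 3 - √(Q - 112) = 3 - √(-112 + Q))
l(D) = (56 + D)*(13/3 + D) (l(D) = ((4/3 - ⅓*(-9)) + D)*(56 + D) = ((4/3 + 3) + D)*(56 + D) = (13/3 + D)*(56 + D) = (56 + D)*(13/3 + D))
(c(-16) + l(I(3)))/(-35957 - 14074) = ((3 - √(-112 - 16)) + (728/3 + (4*3)² + 181*(4*3)/3))/(-35957 - 14074) = ((3 - √(-128)) + (728/3 + 12² + (181/3)*12))/(-50031) = ((3 - 8*I*√2) + (728/3 + 144 + 724))*(-1/50031) = ((3 - 8*I*√2) + 3332/3)*(-1/50031) = (3341/3 - 8*I*√2)*(-1/50031) = -3341/150093 + 8*I*√2/50031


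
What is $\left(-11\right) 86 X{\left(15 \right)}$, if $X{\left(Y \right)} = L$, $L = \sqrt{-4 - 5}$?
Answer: $- 2838 i \approx - 2838.0 i$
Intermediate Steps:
$L = 3 i$ ($L = \sqrt{-9} = 3 i \approx 3.0 i$)
$X{\left(Y \right)} = 3 i$
$\left(-11\right) 86 X{\left(15 \right)} = \left(-11\right) 86 \cdot 3 i = - 946 \cdot 3 i = - 2838 i$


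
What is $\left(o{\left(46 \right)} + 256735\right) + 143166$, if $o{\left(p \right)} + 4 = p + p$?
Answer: $399989$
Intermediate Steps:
$o{\left(p \right)} = -4 + 2 p$ ($o{\left(p \right)} = -4 + \left(p + p\right) = -4 + 2 p$)
$\left(o{\left(46 \right)} + 256735\right) + 143166 = \left(\left(-4 + 2 \cdot 46\right) + 256735\right) + 143166 = \left(\left(-4 + 92\right) + 256735\right) + 143166 = \left(88 + 256735\right) + 143166 = 256823 + 143166 = 399989$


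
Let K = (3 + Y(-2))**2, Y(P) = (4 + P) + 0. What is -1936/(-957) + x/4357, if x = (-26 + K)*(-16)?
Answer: 768224/379059 ≈ 2.0267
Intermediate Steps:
Y(P) = 4 + P
K = 25 (K = (3 + (4 - 2))**2 = (3 + 2)**2 = 5**2 = 25)
x = 16 (x = (-26 + 25)*(-16) = -1*(-16) = 16)
-1936/(-957) + x/4357 = -1936/(-957) + 16/4357 = -1936*(-1/957) + 16*(1/4357) = 176/87 + 16/4357 = 768224/379059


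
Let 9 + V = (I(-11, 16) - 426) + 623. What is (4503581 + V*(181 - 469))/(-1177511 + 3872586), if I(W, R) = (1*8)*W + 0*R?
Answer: 4474781/2695075 ≈ 1.6604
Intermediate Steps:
I(W, R) = 8*W (I(W, R) = 8*W + 0 = 8*W)
V = 100 (V = -9 + ((8*(-11) - 426) + 623) = -9 + ((-88 - 426) + 623) = -9 + (-514 + 623) = -9 + 109 = 100)
(4503581 + V*(181 - 469))/(-1177511 + 3872586) = (4503581 + 100*(181 - 469))/(-1177511 + 3872586) = (4503581 + 100*(-288))/2695075 = (4503581 - 28800)*(1/2695075) = 4474781*(1/2695075) = 4474781/2695075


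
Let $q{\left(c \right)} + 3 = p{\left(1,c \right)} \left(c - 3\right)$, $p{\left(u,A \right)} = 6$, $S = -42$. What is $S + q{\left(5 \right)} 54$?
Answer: $444$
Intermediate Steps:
$q{\left(c \right)} = -21 + 6 c$ ($q{\left(c \right)} = -3 + 6 \left(c - 3\right) = -3 + 6 \left(-3 + c\right) = -3 + \left(-18 + 6 c\right) = -21 + 6 c$)
$S + q{\left(5 \right)} 54 = -42 + \left(-21 + 6 \cdot 5\right) 54 = -42 + \left(-21 + 30\right) 54 = -42 + 9 \cdot 54 = -42 + 486 = 444$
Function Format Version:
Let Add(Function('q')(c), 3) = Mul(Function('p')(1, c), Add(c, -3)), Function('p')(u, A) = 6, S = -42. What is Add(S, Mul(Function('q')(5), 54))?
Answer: 444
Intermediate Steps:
Function('q')(c) = Add(-21, Mul(6, c)) (Function('q')(c) = Add(-3, Mul(6, Add(c, -3))) = Add(-3, Mul(6, Add(-3, c))) = Add(-3, Add(-18, Mul(6, c))) = Add(-21, Mul(6, c)))
Add(S, Mul(Function('q')(5), 54)) = Add(-42, Mul(Add(-21, Mul(6, 5)), 54)) = Add(-42, Mul(Add(-21, 30), 54)) = Add(-42, Mul(9, 54)) = Add(-42, 486) = 444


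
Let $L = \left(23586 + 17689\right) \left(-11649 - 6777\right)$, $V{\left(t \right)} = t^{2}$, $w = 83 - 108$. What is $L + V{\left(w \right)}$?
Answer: $-760532525$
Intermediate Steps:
$w = -25$
$L = -760533150$ ($L = 41275 \left(-11649 - 6777\right) = 41275 \left(-18426\right) = -760533150$)
$L + V{\left(w \right)} = -760533150 + \left(-25\right)^{2} = -760533150 + 625 = -760532525$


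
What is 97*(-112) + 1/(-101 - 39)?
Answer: -1520961/140 ≈ -10864.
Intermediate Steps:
97*(-112) + 1/(-101 - 39) = -10864 + 1/(-140) = -10864 - 1/140 = -1520961/140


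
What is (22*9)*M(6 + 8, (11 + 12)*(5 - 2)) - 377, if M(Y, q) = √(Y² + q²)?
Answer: -377 + 198*√4957 ≈ 13563.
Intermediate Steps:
(22*9)*M(6 + 8, (11 + 12)*(5 - 2)) - 377 = (22*9)*√((6 + 8)² + ((11 + 12)*(5 - 2))²) - 377 = 198*√(14² + (23*3)²) - 377 = 198*√(196 + 69²) - 377 = 198*√(196 + 4761) - 377 = 198*√4957 - 377 = -377 + 198*√4957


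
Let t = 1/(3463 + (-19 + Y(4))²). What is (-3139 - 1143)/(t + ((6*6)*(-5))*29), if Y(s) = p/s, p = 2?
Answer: 32588161/39726808 ≈ 0.82031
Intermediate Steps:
Y(s) = 2/s
t = 4/15221 (t = 1/(3463 + (-19 + 2/4)²) = 1/(3463 + (-19 + 2*(¼))²) = 1/(3463 + (-19 + ½)²) = 1/(3463 + (-37/2)²) = 1/(3463 + 1369/4) = 1/(15221/4) = 4/15221 ≈ 0.00026280)
(-3139 - 1143)/(t + ((6*6)*(-5))*29) = (-3139 - 1143)/(4/15221 + ((6*6)*(-5))*29) = -4282/(4/15221 + (36*(-5))*29) = -4282/(4/15221 - 180*29) = -4282/(4/15221 - 5220) = -4282/(-79453616/15221) = -4282*(-15221/79453616) = 32588161/39726808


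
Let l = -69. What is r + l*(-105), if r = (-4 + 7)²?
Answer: 7254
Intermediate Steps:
r = 9 (r = 3² = 9)
r + l*(-105) = 9 - 69*(-105) = 9 + 7245 = 7254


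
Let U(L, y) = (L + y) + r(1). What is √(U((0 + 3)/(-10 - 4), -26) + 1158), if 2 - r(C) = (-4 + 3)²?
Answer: √222026/14 ≈ 33.657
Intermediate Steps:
r(C) = 1 (r(C) = 2 - (-4 + 3)² = 2 - 1*(-1)² = 2 - 1*1 = 2 - 1 = 1)
U(L, y) = 1 + L + y (U(L, y) = (L + y) + 1 = 1 + L + y)
√(U((0 + 3)/(-10 - 4), -26) + 1158) = √((1 + (0 + 3)/(-10 - 4) - 26) + 1158) = √((1 + 3/(-14) - 26) + 1158) = √((1 + 3*(-1/14) - 26) + 1158) = √((1 - 3/14 - 26) + 1158) = √(-353/14 + 1158) = √(15859/14) = √222026/14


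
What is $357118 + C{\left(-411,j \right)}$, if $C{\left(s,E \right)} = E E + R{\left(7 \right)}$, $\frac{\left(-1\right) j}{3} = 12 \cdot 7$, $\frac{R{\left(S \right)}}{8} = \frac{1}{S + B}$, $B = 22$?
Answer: $\frac{12198046}{29} \approx 4.2062 \cdot 10^{5}$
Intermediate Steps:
$R{\left(S \right)} = \frac{8}{22 + S}$ ($R{\left(S \right)} = \frac{8}{S + 22} = \frac{8}{22 + S}$)
$j = -252$ ($j = - 3 \cdot 12 \cdot 7 = \left(-3\right) 84 = -252$)
$C{\left(s,E \right)} = \frac{8}{29} + E^{2}$ ($C{\left(s,E \right)} = E E + \frac{8}{22 + 7} = E^{2} + \frac{8}{29} = \frac{8}{29} + E^{2}$)
$357118 + C{\left(-411,j \right)} = 357118 + \left(\frac{8}{29} + \left(-252\right)^{2}\right) = 357118 + \left(\frac{8}{29} + 63504\right) = 357118 + \frac{1841624}{29} = \frac{12198046}{29}$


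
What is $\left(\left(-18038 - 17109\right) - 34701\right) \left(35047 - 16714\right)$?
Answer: $-1280523384$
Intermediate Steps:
$\left(\left(-18038 - 17109\right) - 34701\right) \left(35047 - 16714\right) = \left(-35147 - 34701\right) 18333 = \left(-69848\right) 18333 = -1280523384$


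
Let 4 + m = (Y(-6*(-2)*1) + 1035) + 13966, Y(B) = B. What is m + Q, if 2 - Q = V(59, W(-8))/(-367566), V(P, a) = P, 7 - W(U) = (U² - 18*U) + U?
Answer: 5517533285/367566 ≈ 15011.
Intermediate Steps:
W(U) = 7 - U² + 17*U (W(U) = 7 - ((U² - 18*U) + U) = 7 - (U² - 17*U) = 7 + (-U² + 17*U) = 7 - U² + 17*U)
m = 15009 (m = -4 + ((-6*(-2)*1 + 1035) + 13966) = -4 + ((12*1 + 1035) + 13966) = -4 + ((12 + 1035) + 13966) = -4 + (1047 + 13966) = -4 + 15013 = 15009)
Q = 735191/367566 (Q = 2 - 59/(-367566) = 2 - 59*(-1)/367566 = 2 - 1*(-59/367566) = 2 + 59/367566 = 735191/367566 ≈ 2.0002)
m + Q = 15009 + 735191/367566 = 5517533285/367566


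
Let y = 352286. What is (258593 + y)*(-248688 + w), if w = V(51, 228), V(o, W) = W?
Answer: -151778996340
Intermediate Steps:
w = 228
(258593 + y)*(-248688 + w) = (258593 + 352286)*(-248688 + 228) = 610879*(-248460) = -151778996340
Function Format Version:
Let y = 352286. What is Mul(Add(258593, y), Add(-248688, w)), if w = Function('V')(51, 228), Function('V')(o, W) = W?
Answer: -151778996340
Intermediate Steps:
w = 228
Mul(Add(258593, y), Add(-248688, w)) = Mul(Add(258593, 352286), Add(-248688, 228)) = Mul(610879, -248460) = -151778996340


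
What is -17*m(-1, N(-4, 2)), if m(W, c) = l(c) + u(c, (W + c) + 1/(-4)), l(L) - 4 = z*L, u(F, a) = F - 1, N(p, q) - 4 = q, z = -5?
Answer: 357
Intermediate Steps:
N(p, q) = 4 + q
u(F, a) = -1 + F
l(L) = 4 - 5*L
m(W, c) = 3 - 4*c (m(W, c) = (4 - 5*c) + (-1 + c) = 3 - 4*c)
-17*m(-1, N(-4, 2)) = -17*(3 - 4*(4 + 2)) = -17*(3 - 4*6) = -17*(3 - 24) = -17*(-21) = 357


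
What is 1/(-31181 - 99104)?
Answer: -1/130285 ≈ -7.6755e-6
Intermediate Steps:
1/(-31181 - 99104) = 1/(-130285) = -1/130285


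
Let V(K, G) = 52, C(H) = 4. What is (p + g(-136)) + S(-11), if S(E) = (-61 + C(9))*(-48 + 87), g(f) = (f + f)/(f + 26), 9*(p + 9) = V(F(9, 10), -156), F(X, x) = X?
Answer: -1100756/495 ≈ -2223.8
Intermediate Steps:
p = -29/9 (p = -9 + (1/9)*52 = -9 + 52/9 = -29/9 ≈ -3.2222)
g(f) = 2*f/(26 + f) (g(f) = (2*f)/(26 + f) = 2*f/(26 + f))
S(E) = -2223 (S(E) = (-61 + 4)*(-48 + 87) = -57*39 = -2223)
(p + g(-136)) + S(-11) = (-29/9 + 2*(-136)/(26 - 136)) - 2223 = (-29/9 + 2*(-136)/(-110)) - 2223 = (-29/9 + 2*(-136)*(-1/110)) - 2223 = (-29/9 + 136/55) - 2223 = -371/495 - 2223 = -1100756/495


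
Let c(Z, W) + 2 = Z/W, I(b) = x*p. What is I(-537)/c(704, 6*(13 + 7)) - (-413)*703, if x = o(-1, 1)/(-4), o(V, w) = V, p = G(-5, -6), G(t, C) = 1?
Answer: 67358663/232 ≈ 2.9034e+5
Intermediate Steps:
p = 1
x = ¼ (x = -1/(-4) = -1*(-¼) = ¼ ≈ 0.25000)
I(b) = ¼ (I(b) = (¼)*1 = ¼)
c(Z, W) = -2 + Z/W
I(-537)/c(704, 6*(13 + 7)) - (-413)*703 = 1/(4*(-2 + 704/((6*(13 + 7))))) - (-413)*703 = 1/(4*(-2 + 704/((6*20)))) - 1*(-290339) = 1/(4*(-2 + 704/120)) + 290339 = 1/(4*(-2 + 704*(1/120))) + 290339 = 1/(4*(-2 + 88/15)) + 290339 = 1/(4*(58/15)) + 290339 = (¼)*(15/58) + 290339 = 15/232 + 290339 = 67358663/232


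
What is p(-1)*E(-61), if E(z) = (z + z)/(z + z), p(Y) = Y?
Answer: -1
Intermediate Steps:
E(z) = 1 (E(z) = (2*z)/((2*z)) = (2*z)*(1/(2*z)) = 1)
p(-1)*E(-61) = -1*1 = -1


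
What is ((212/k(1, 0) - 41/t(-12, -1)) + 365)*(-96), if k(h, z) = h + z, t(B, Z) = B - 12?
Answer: -55556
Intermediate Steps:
t(B, Z) = -12 + B
((212/k(1, 0) - 41/t(-12, -1)) + 365)*(-96) = ((212/(1 + 0) - 41/(-12 - 12)) + 365)*(-96) = ((212/1 - 41/(-24)) + 365)*(-96) = ((212*1 - 41*(-1/24)) + 365)*(-96) = ((212 + 41/24) + 365)*(-96) = (5129/24 + 365)*(-96) = (13889/24)*(-96) = -55556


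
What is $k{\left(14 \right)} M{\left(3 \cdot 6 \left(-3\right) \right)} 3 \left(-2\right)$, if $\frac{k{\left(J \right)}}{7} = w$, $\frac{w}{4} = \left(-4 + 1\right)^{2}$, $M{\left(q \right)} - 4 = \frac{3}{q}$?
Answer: $-5964$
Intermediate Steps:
$M{\left(q \right)} = 4 + \frac{3}{q}$
$w = 36$ ($w = 4 \left(-4 + 1\right)^{2} = 4 \left(-3\right)^{2} = 4 \cdot 9 = 36$)
$k{\left(J \right)} = 252$ ($k{\left(J \right)} = 7 \cdot 36 = 252$)
$k{\left(14 \right)} M{\left(3 \cdot 6 \left(-3\right) \right)} 3 \left(-2\right) = 252 \left(4 + \frac{3}{3 \cdot 6 \left(-3\right)}\right) 3 \left(-2\right) = 252 \left(4 + \frac{3}{18 \left(-3\right)}\right) 3 \left(-2\right) = 252 \left(4 + \frac{3}{-54}\right) 3 \left(-2\right) = 252 \left(4 + 3 \left(- \frac{1}{54}\right)\right) 3 \left(-2\right) = 252 \left(4 - \frac{1}{18}\right) 3 \left(-2\right) = 252 \cdot \frac{71}{18} \cdot 3 \left(-2\right) = 252 \cdot \frac{71}{6} \left(-2\right) = 252 \left(- \frac{71}{3}\right) = -5964$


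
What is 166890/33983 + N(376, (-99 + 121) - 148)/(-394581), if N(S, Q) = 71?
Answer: 65849210297/13409046123 ≈ 4.9108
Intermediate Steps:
166890/33983 + N(376, (-99 + 121) - 148)/(-394581) = 166890/33983 + 71/(-394581) = 166890*(1/33983) + 71*(-1/394581) = 166890/33983 - 71/394581 = 65849210297/13409046123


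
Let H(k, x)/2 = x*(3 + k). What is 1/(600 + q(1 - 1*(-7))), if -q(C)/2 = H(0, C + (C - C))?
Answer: 1/504 ≈ 0.0019841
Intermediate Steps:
H(k, x) = 2*x*(3 + k) (H(k, x) = 2*(x*(3 + k)) = 2*x*(3 + k))
q(C) = -12*C (q(C) = -4*(C + (C - C))*(3 + 0) = -4*(C + 0)*3 = -4*C*3 = -12*C)
1/(600 + q(1 - 1*(-7))) = 1/(600 - 12*(1 - 1*(-7))) = 1/(600 - 12*(1 + 7)) = 1/(600 - 12*8) = 1/(600 - 96) = 1/504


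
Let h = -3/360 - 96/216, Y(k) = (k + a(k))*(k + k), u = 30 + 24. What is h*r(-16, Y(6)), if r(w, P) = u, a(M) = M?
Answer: -489/20 ≈ -24.450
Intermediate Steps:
u = 54
Y(k) = 4*k**2 (Y(k) = (k + k)*(k + k) = (2*k)*(2*k) = 4*k**2)
r(w, P) = 54
h = -163/360 (h = -3*1/360 - 96*1/216 = -1/120 - 4/9 = -163/360 ≈ -0.45278)
h*r(-16, Y(6)) = -163/360*54 = -489/20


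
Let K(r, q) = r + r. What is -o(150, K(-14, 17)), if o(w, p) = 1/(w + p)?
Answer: -1/122 ≈ -0.0081967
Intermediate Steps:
K(r, q) = 2*r
o(w, p) = 1/(p + w)
-o(150, K(-14, 17)) = -1/(2*(-14) + 150) = -1/(-28 + 150) = -1/122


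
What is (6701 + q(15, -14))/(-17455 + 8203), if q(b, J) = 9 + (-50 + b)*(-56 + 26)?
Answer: -1940/2313 ≈ -0.83874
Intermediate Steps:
q(b, J) = 1509 - 30*b (q(b, J) = 9 + (-50 + b)*(-30) = 9 + (1500 - 30*b) = 1509 - 30*b)
(6701 + q(15, -14))/(-17455 + 8203) = (6701 + (1509 - 30*15))/(-17455 + 8203) = (6701 + (1509 - 450))/(-9252) = (6701 + 1059)*(-1/9252) = 7760*(-1/9252) = -1940/2313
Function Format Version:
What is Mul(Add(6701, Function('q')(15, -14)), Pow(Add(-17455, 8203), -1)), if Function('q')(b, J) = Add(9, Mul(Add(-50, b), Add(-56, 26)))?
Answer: Rational(-1940, 2313) ≈ -0.83874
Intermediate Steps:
Function('q')(b, J) = Add(1509, Mul(-30, b)) (Function('q')(b, J) = Add(9, Mul(Add(-50, b), -30)) = Add(9, Add(1500, Mul(-30, b))) = Add(1509, Mul(-30, b)))
Mul(Add(6701, Function('q')(15, -14)), Pow(Add(-17455, 8203), -1)) = Mul(Add(6701, Add(1509, Mul(-30, 15))), Pow(Add(-17455, 8203), -1)) = Mul(Add(6701, Add(1509, -450)), Pow(-9252, -1)) = Mul(Add(6701, 1059), Rational(-1, 9252)) = Mul(7760, Rational(-1, 9252)) = Rational(-1940, 2313)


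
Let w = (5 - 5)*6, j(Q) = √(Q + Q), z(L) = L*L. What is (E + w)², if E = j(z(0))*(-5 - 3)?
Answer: 0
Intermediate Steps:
z(L) = L²
j(Q) = √2*√Q (j(Q) = √(2*Q) = √2*√Q)
E = 0 (E = (√2*√(0²))*(-5 - 3) = (√2*√0)*(-8) = (√2*0)*(-8) = 0*(-8) = 0)
w = 0 (w = 0*6 = 0)
(E + w)² = (0 + 0)² = 0² = 0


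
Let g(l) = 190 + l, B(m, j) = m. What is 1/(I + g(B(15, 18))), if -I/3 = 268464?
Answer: -1/805187 ≈ -1.2419e-6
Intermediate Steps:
I = -805392 (I = -3*268464 = -805392)
1/(I + g(B(15, 18))) = 1/(-805392 + (190 + 15)) = 1/(-805392 + 205) = 1/(-805187) = -1/805187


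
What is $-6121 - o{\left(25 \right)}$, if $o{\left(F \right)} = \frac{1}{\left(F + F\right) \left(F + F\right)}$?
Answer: $- \frac{15302501}{2500} \approx -6121.0$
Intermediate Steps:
$o{\left(F \right)} = \frac{1}{4 F^{2}}$ ($o{\left(F \right)} = \frac{1}{2 F 2 F} = \frac{1}{4 F^{2}}$)
$-6121 - o{\left(25 \right)} = -6121 - \frac{1}{4 \cdot 625} = -6121 - \frac{1}{4} \cdot \frac{1}{625} = -6121 - \frac{1}{2500} = - \frac{15302501}{2500}$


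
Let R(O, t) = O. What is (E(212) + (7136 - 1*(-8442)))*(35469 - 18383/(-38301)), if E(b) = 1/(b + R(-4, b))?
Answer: 183412470612675/331942 ≈ 5.5254e+8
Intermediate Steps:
E(b) = 1/(-4 + b) (E(b) = 1/(b - 4) = 1/(-4 + b))
(E(212) + (7136 - 1*(-8442)))*(35469 - 18383/(-38301)) = (1/(-4 + 212) + (7136 - 1*(-8442)))*(35469 - 18383/(-38301)) = (1/208 + (7136 + 8442))*(35469 - 18383*(-1/38301)) = (1/208 + 15578)*(35469 + 18383/38301) = (3240225/208)*(1358516552/38301) = 183412470612675/331942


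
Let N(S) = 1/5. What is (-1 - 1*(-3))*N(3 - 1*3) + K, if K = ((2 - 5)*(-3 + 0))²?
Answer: 407/5 ≈ 81.400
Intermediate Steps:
N(S) = ⅕
K = 81 (K = (-3*(-3))² = 9² = 81)
(-1 - 1*(-3))*N(3 - 1*3) + K = (-1 - 1*(-3))*(⅕) + 81 = (-1 + 3)*(⅕) + 81 = 2*(⅕) + 81 = ⅖ + 81 = 407/5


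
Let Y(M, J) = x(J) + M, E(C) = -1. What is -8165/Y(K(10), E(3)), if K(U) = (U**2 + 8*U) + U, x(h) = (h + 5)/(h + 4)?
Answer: -24495/574 ≈ -42.674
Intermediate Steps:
x(h) = (5 + h)/(4 + h)
K(U) = U**2 + 9*U
Y(M, J) = M + (5 + J)/(4 + J) (Y(M, J) = (5 + J)/(4 + J) + M = M + (5 + J)/(4 + J))
-8165/Y(K(10), E(3)) = -8165*(4 - 1)/(5 - 1 + (10*(9 + 10))*(4 - 1)) = -8165*3/(5 - 1 + (10*19)*3) = -8165*3/(5 - 1 + 190*3) = -8165*3/(5 - 1 + 570) = -8165/((1/3)*574) = -8165/574/3 = -8165*3/574 = -24495/574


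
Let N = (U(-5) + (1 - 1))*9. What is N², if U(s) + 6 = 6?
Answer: 0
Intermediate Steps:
U(s) = 0 (U(s) = -6 + 6 = 0)
N = 0 (N = (0 + (1 - 1))*9 = (0 + 0)*9 = 0*9 = 0)
N² = 0² = 0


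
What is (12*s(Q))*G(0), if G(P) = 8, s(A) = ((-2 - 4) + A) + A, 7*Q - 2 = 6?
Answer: -2496/7 ≈ -356.57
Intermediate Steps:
Q = 8/7 (Q = 2/7 + (⅐)*6 = 2/7 + 6/7 = 8/7 ≈ 1.1429)
s(A) = -6 + 2*A (s(A) = (-6 + A) + A = -6 + 2*A)
(12*s(Q))*G(0) = (12*(-6 + 2*(8/7)))*8 = (12*(-6 + 16/7))*8 = (12*(-26/7))*8 = -312/7*8 = -2496/7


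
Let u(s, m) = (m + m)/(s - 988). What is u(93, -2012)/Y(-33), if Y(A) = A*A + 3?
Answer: 1006/244335 ≈ 0.0041173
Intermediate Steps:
Y(A) = 3 + A² (Y(A) = A² + 3 = 3 + A²)
u(s, m) = 2*m/(-988 + s) (u(s, m) = (2*m)/(-988 + s) = 2*m/(-988 + s))
u(93, -2012)/Y(-33) = (2*(-2012)/(-988 + 93))/(3 + (-33)²) = (2*(-2012)/(-895))/(3 + 1089) = (2*(-2012)*(-1/895))/1092 = (4024/895)*(1/1092) = 1006/244335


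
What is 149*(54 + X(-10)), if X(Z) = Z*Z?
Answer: 22946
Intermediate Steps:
X(Z) = Z**2
149*(54 + X(-10)) = 149*(54 + (-10)**2) = 149*(54 + 100) = 149*154 = 22946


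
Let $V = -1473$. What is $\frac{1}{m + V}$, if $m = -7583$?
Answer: $- \frac{1}{9056} \approx -0.00011042$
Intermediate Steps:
$\frac{1}{m + V} = \frac{1}{-7583 - 1473} = \frac{1}{-9056} = - \frac{1}{9056}$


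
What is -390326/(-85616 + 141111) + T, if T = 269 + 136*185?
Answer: 1410792029/55495 ≈ 25422.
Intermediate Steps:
T = 25429 (T = 269 + 25160 = 25429)
-390326/(-85616 + 141111) + T = -390326/(-85616 + 141111) + 25429 = -390326/55495 + 25429 = 1410792029/55495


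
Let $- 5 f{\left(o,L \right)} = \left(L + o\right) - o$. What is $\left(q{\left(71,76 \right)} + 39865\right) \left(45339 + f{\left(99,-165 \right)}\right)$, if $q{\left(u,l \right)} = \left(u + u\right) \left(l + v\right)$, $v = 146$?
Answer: $3239061708$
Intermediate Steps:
$f{\left(o,L \right)} = - \frac{L}{5}$ ($f{\left(o,L \right)} = - \frac{\left(L + o\right) - o}{5} = - \frac{L}{5}$)
$q{\left(u,l \right)} = 2 u \left(146 + l\right)$ ($q{\left(u,l \right)} = \left(u + u\right) \left(l + 146\right) = 2 u \left(146 + l\right)$)
$\left(q{\left(71,76 \right)} + 39865\right) \left(45339 + f{\left(99,-165 \right)}\right) = \left(2 \cdot 71 \left(146 + 76\right) + 39865\right) \left(45339 - -33\right) = \left(2 \cdot 71 \cdot 222 + 39865\right) \left(45339 + 33\right) = \left(31524 + 39865\right) 45372 = 71389 \cdot 45372 = 3239061708$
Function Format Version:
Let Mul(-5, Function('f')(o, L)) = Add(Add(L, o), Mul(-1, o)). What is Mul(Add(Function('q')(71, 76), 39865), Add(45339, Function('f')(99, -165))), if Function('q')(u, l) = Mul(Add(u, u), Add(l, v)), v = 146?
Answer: 3239061708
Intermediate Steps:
Function('f')(o, L) = Mul(Rational(-1, 5), L) (Function('f')(o, L) = Mul(Rational(-1, 5), Add(Add(L, o), Mul(-1, o))) = Mul(Rational(-1, 5), L))
Function('q')(u, l) = Mul(2, u, Add(146, l)) (Function('q')(u, l) = Mul(Add(u, u), Add(l, 146)) = Mul(Mul(2, u), Add(146, l)) = Mul(2, u, Add(146, l)))
Mul(Add(Function('q')(71, 76), 39865), Add(45339, Function('f')(99, -165))) = Mul(Add(Mul(2, 71, Add(146, 76)), 39865), Add(45339, Mul(Rational(-1, 5), -165))) = Mul(Add(Mul(2, 71, 222), 39865), Add(45339, 33)) = Mul(Add(31524, 39865), 45372) = Mul(71389, 45372) = 3239061708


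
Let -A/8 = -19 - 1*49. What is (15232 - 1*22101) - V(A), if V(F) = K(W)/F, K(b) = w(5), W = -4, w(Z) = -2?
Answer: -1868367/272 ≈ -6869.0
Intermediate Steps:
K(b) = -2
A = 544 (A = -8*(-19 - 1*49) = -8*(-19 - 49) = -8*(-68) = 544)
V(F) = -2/F
(15232 - 1*22101) - V(A) = (15232 - 1*22101) - (-2)/544 = (15232 - 22101) - (-2)/544 = -6869 - 1*(-1/272) = -6869 + 1/272 = -1868367/272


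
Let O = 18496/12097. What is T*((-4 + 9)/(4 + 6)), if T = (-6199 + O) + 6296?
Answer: 1191905/24194 ≈ 49.264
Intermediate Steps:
O = 18496/12097 (O = 18496*(1/12097) = 18496/12097 ≈ 1.5290)
T = 1191905/12097 (T = (-6199 + 18496/12097) + 6296 = -74970807/12097 + 6296 = 1191905/12097 ≈ 98.529)
T*((-4 + 9)/(4 + 6)) = 1191905*((-4 + 9)/(4 + 6))/12097 = 1191905*(5/10)/12097 = 1191905*(5*(⅒))/12097 = (1191905/12097)*(½) = 1191905/24194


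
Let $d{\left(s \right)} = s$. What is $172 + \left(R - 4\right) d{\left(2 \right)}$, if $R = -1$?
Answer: $162$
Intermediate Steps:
$172 + \left(R - 4\right) d{\left(2 \right)} = 172 + \left(-1 - 4\right) 2 = 172 - 10 = 162$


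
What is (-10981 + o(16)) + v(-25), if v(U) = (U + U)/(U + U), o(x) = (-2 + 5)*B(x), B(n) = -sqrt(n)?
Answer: -10992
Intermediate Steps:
o(x) = -3*sqrt(x) (o(x) = (-2 + 5)*(-sqrt(x)) = 3*(-sqrt(x)) = -3*sqrt(x))
v(U) = 1 (v(U) = (2*U)/((2*U)) = (2*U)*(1/(2*U)) = 1)
(-10981 + o(16)) + v(-25) = (-10981 - 3*sqrt(16)) + 1 = (-10981 - 3*4) + 1 = (-10981 - 12) + 1 = -10993 + 1 = -10992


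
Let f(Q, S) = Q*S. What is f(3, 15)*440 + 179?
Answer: 19979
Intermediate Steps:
f(3, 15)*440 + 179 = (3*15)*440 + 179 = 45*440 + 179 = 19800 + 179 = 19979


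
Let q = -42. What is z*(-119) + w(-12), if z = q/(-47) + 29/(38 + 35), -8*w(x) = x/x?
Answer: -4219839/27448 ≈ -153.74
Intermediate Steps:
w(x) = -1/8 (w(x) = -x/(8*x) = -1/8*1 = -1/8)
z = 4429/3431 (z = -42/(-47) + 29/(38 + 35) = -42*(-1/47) + 29/73 = 42/47 + 29*(1/73) = 42/47 + 29/73 = 4429/3431 ≈ 1.2909)
z*(-119) + w(-12) = (4429/3431)*(-119) - 1/8 = -527051/3431 - 1/8 = -4219839/27448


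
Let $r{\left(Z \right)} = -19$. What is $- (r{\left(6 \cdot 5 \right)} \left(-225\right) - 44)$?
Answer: $-4231$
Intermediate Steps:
$- (r{\left(6 \cdot 5 \right)} \left(-225\right) - 44) = - (\left(-19\right) \left(-225\right) - 44) = - (4275 - 44) = \left(-1\right) 4231 = -4231$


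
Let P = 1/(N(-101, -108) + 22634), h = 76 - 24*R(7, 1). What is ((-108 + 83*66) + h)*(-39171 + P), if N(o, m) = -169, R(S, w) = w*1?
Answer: -4771232658908/22465 ≈ -2.1239e+8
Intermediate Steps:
R(S, w) = w
h = 52 (h = 76 - 24*1 = 76 - 24 = 52)
P = 1/22465 (P = 1/(-169 + 22634) = 1/22465 ≈ 4.4514e-5)
((-108 + 83*66) + h)*(-39171 + P) = ((-108 + 83*66) + 52)*(-39171 + 1/22465) = ((-108 + 5478) + 52)*(-879976514/22465) = (5370 + 52)*(-879976514/22465) = 5422*(-879976514/22465) = -4771232658908/22465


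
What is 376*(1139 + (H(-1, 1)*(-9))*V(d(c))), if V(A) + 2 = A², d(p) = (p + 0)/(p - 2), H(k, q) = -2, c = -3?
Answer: 10429112/25 ≈ 4.1716e+5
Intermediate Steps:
d(p) = p/(-2 + p)
V(A) = -2 + A²
376*(1139 + (H(-1, 1)*(-9))*V(d(c))) = 376*(1139 + (-2*(-9))*(-2 + (-3/(-2 - 3))²)) = 376*(1139 + 18*(-2 + (-3/(-5))²)) = 376*(1139 + 18*(-2 + (-3*(-⅕))²)) = 376*(1139 + 18*(-2 + (⅗)²)) = 376*(1139 + 18*(-2 + 9/25)) = 376*(1139 + 18*(-41/25)) = 376*(1139 - 738/25) = 376*(27737/25) = 10429112/25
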